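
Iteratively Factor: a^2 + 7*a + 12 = (a + 4)*(a + 3)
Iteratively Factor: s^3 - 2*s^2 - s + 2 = (s + 1)*(s^2 - 3*s + 2) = (s - 2)*(s + 1)*(s - 1)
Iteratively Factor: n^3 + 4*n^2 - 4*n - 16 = (n + 2)*(n^2 + 2*n - 8) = (n - 2)*(n + 2)*(n + 4)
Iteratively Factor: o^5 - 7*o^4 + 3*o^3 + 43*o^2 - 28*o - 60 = (o - 2)*(o^4 - 5*o^3 - 7*o^2 + 29*o + 30) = (o - 5)*(o - 2)*(o^3 - 7*o - 6) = (o - 5)*(o - 2)*(o + 1)*(o^2 - o - 6) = (o - 5)*(o - 2)*(o + 1)*(o + 2)*(o - 3)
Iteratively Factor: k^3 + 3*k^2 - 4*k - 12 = (k + 3)*(k^2 - 4) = (k - 2)*(k + 3)*(k + 2)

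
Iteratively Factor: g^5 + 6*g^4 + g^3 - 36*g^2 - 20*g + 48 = (g - 2)*(g^4 + 8*g^3 + 17*g^2 - 2*g - 24) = (g - 2)*(g - 1)*(g^3 + 9*g^2 + 26*g + 24) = (g - 2)*(g - 1)*(g + 4)*(g^2 + 5*g + 6) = (g - 2)*(g - 1)*(g + 2)*(g + 4)*(g + 3)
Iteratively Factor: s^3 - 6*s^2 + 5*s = (s - 5)*(s^2 - s) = (s - 5)*(s - 1)*(s)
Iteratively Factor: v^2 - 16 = (v - 4)*(v + 4)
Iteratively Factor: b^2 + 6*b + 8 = (b + 2)*(b + 4)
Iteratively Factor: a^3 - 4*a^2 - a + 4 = (a - 1)*(a^2 - 3*a - 4) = (a - 1)*(a + 1)*(a - 4)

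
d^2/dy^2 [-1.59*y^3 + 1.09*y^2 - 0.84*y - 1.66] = 2.18 - 9.54*y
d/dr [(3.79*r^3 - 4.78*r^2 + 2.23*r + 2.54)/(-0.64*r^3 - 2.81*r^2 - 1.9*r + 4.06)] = (-8.88178419700125e-16*r^5 - 13.7091*r^4 - 11.5476*r^3 + 66.3873*r^2 - 24.5388*r + 13.8798)/(0.4096*r^6 + 3.5968*r^5 + 10.3281*r^4 + 5.4812*r^3 - 19.2072*r^2 - 15.428*r + 16.4836)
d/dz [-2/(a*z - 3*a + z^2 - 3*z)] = 2*(a + 2*z - 3)/(a*z - 3*a + z^2 - 3*z)^2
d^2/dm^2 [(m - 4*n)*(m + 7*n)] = 2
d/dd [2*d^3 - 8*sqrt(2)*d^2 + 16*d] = 6*d^2 - 16*sqrt(2)*d + 16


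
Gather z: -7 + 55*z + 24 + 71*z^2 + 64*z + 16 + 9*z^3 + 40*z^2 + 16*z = 9*z^3 + 111*z^2 + 135*z + 33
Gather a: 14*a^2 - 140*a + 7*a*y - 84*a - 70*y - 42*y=14*a^2 + a*(7*y - 224) - 112*y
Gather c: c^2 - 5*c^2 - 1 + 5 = 4 - 4*c^2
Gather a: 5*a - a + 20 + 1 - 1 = 4*a + 20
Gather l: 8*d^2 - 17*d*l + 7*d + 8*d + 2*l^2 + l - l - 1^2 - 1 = 8*d^2 - 17*d*l + 15*d + 2*l^2 - 2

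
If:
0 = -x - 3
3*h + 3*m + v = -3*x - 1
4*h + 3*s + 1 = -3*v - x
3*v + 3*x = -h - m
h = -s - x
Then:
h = -113/8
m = 16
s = 137/8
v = 19/8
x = -3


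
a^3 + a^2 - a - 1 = (a - 1)*(a + 1)^2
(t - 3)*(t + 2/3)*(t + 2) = t^3 - t^2/3 - 20*t/3 - 4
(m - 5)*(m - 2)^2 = m^3 - 9*m^2 + 24*m - 20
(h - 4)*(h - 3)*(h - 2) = h^3 - 9*h^2 + 26*h - 24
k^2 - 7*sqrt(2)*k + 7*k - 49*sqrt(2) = (k + 7)*(k - 7*sqrt(2))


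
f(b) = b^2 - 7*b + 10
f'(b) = 2*b - 7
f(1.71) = 0.95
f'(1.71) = -3.58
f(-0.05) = 10.35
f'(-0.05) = -7.10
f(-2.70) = 36.19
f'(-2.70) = -12.40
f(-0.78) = 16.07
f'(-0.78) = -8.56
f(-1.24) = 20.22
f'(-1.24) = -9.48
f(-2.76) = 36.94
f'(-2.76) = -12.52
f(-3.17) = 42.24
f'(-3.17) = -13.34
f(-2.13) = 29.45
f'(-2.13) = -11.26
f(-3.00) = 40.00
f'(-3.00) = -13.00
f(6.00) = 4.00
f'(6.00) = 5.00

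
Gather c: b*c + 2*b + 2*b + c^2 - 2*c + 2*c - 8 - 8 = b*c + 4*b + c^2 - 16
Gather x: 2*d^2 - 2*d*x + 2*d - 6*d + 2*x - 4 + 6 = 2*d^2 - 4*d + x*(2 - 2*d) + 2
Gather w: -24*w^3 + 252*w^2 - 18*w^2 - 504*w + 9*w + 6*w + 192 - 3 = -24*w^3 + 234*w^2 - 489*w + 189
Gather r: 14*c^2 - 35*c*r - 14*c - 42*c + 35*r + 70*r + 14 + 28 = 14*c^2 - 56*c + r*(105 - 35*c) + 42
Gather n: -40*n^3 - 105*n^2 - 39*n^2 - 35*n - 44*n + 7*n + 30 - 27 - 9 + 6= -40*n^3 - 144*n^2 - 72*n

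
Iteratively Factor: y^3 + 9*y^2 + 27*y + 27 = (y + 3)*(y^2 + 6*y + 9) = (y + 3)^2*(y + 3)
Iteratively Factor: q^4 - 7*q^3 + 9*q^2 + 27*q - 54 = (q - 3)*(q^3 - 4*q^2 - 3*q + 18) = (q - 3)*(q + 2)*(q^2 - 6*q + 9) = (q - 3)^2*(q + 2)*(q - 3)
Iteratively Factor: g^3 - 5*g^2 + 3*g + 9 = (g - 3)*(g^2 - 2*g - 3) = (g - 3)^2*(g + 1)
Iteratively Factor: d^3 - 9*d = (d + 3)*(d^2 - 3*d) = d*(d + 3)*(d - 3)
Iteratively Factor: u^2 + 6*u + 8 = (u + 2)*(u + 4)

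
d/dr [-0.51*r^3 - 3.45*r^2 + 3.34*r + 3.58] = -1.53*r^2 - 6.9*r + 3.34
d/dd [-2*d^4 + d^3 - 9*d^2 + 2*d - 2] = -8*d^3 + 3*d^2 - 18*d + 2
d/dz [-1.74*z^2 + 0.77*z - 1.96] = 0.77 - 3.48*z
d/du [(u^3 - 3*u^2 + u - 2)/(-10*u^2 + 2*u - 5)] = (-10*u^4 + 4*u^3 - 11*u^2 - 10*u - 1)/(100*u^4 - 40*u^3 + 104*u^2 - 20*u + 25)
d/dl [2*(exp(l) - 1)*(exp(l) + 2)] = (4*exp(l) + 2)*exp(l)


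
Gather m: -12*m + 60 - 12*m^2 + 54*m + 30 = -12*m^2 + 42*m + 90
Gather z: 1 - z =1 - z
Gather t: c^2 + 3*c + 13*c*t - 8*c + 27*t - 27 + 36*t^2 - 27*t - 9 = c^2 + 13*c*t - 5*c + 36*t^2 - 36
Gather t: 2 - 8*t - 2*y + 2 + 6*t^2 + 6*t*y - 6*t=6*t^2 + t*(6*y - 14) - 2*y + 4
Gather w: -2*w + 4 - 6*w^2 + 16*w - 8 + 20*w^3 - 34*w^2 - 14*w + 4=20*w^3 - 40*w^2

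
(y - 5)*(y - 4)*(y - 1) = y^3 - 10*y^2 + 29*y - 20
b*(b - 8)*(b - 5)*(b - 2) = b^4 - 15*b^3 + 66*b^2 - 80*b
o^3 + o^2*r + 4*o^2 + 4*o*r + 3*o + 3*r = (o + 1)*(o + 3)*(o + r)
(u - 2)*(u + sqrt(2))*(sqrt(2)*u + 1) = sqrt(2)*u^3 - 2*sqrt(2)*u^2 + 3*u^2 - 6*u + sqrt(2)*u - 2*sqrt(2)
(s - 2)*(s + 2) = s^2 - 4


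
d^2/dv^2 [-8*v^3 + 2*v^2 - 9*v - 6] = 4 - 48*v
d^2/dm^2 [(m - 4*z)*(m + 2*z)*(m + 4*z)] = 6*m + 4*z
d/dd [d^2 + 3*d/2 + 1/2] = 2*d + 3/2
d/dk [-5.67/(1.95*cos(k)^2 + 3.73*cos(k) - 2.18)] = -(22.113*cos(k) + 21.1491)*sin(k)/(1.95*cos(k)^2 + 3.73*cos(k) - 2.18)^2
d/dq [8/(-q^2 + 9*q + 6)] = 8*(2*q - 9)/(-q^2 + 9*q + 6)^2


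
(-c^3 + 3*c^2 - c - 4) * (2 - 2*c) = 2*c^4 - 8*c^3 + 8*c^2 + 6*c - 8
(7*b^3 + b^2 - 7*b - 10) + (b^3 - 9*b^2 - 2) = 8*b^3 - 8*b^2 - 7*b - 12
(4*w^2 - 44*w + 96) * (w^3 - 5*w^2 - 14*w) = 4*w^5 - 64*w^4 + 260*w^3 + 136*w^2 - 1344*w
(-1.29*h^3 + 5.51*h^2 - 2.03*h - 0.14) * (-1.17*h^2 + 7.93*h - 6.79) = 1.5093*h^5 - 16.6764*h^4 + 54.8285*h^3 - 53.347*h^2 + 12.6735*h + 0.9506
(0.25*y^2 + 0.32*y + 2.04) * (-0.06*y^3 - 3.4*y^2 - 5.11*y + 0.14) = -0.015*y^5 - 0.8692*y^4 - 2.4879*y^3 - 8.5362*y^2 - 10.3796*y + 0.2856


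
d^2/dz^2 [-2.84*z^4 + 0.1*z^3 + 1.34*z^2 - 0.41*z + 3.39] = -34.08*z^2 + 0.6*z + 2.68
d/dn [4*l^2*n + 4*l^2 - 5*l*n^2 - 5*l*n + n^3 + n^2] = 4*l^2 - 10*l*n - 5*l + 3*n^2 + 2*n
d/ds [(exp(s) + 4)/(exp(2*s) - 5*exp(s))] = (-exp(2*s) - 8*exp(s) + 20)*exp(-s)/(exp(2*s) - 10*exp(s) + 25)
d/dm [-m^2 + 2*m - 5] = 2 - 2*m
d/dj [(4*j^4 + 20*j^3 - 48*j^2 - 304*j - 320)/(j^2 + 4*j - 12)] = 4*(2*j^5 + 17*j^4 - 8*j^3 - 152*j^2 + 448*j + 1232)/(j^4 + 8*j^3 - 8*j^2 - 96*j + 144)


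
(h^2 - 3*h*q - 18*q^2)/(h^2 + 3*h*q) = (h - 6*q)/h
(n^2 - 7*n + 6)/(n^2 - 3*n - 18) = (n - 1)/(n + 3)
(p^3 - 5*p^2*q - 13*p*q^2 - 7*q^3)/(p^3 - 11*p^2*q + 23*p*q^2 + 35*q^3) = (p + q)/(p - 5*q)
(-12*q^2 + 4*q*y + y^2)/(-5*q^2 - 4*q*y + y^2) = (12*q^2 - 4*q*y - y^2)/(5*q^2 + 4*q*y - y^2)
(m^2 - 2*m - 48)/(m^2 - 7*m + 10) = (m^2 - 2*m - 48)/(m^2 - 7*m + 10)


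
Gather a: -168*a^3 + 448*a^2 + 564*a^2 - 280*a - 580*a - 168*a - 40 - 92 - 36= -168*a^3 + 1012*a^2 - 1028*a - 168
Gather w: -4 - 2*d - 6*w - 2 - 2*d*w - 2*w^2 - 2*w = -2*d - 2*w^2 + w*(-2*d - 8) - 6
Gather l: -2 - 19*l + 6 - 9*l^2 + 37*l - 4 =-9*l^2 + 18*l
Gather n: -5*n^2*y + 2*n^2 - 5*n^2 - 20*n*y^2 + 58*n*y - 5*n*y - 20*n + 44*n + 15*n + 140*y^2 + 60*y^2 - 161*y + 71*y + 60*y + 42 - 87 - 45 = n^2*(-5*y - 3) + n*(-20*y^2 + 53*y + 39) + 200*y^2 - 30*y - 90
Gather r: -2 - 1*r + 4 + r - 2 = 0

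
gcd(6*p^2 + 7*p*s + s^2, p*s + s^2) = p + s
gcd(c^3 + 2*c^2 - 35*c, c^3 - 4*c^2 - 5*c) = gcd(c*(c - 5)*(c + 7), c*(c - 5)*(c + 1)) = c^2 - 5*c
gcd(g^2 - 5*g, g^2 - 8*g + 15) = g - 5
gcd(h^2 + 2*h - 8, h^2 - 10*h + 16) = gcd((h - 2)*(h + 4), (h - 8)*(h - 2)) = h - 2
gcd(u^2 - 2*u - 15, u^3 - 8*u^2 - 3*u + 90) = u^2 - 2*u - 15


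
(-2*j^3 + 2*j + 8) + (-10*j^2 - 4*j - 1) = -2*j^3 - 10*j^2 - 2*j + 7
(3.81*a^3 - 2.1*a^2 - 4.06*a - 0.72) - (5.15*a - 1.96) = 3.81*a^3 - 2.1*a^2 - 9.21*a + 1.24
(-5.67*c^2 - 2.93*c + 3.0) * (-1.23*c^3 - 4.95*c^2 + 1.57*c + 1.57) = 6.9741*c^5 + 31.6704*c^4 + 1.9116*c^3 - 28.352*c^2 + 0.1099*c + 4.71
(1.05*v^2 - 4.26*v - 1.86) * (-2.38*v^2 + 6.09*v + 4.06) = -2.499*v^4 + 16.5333*v^3 - 17.2536*v^2 - 28.623*v - 7.5516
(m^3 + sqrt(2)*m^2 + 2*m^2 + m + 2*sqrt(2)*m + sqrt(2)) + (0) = m^3 + sqrt(2)*m^2 + 2*m^2 + m + 2*sqrt(2)*m + sqrt(2)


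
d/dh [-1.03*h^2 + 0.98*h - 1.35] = 0.98 - 2.06*h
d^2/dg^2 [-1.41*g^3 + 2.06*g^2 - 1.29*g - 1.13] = 4.12 - 8.46*g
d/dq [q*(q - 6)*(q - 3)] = 3*q^2 - 18*q + 18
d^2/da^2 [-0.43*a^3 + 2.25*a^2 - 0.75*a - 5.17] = 4.5 - 2.58*a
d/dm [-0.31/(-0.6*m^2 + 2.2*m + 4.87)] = (0.682 - 0.372*m)/(-0.6*m^2 + 2.2*m + 4.87)^2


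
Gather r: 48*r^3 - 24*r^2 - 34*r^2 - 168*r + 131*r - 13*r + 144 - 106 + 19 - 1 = 48*r^3 - 58*r^2 - 50*r + 56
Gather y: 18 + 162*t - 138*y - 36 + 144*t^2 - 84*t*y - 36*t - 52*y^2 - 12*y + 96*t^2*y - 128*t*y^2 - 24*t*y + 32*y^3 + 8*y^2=144*t^2 + 126*t + 32*y^3 + y^2*(-128*t - 44) + y*(96*t^2 - 108*t - 150) - 18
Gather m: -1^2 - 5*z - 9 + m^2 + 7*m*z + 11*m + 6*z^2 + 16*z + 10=m^2 + m*(7*z + 11) + 6*z^2 + 11*z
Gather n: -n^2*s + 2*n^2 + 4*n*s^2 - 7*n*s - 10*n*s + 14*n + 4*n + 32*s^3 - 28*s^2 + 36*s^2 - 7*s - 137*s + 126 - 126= n^2*(2 - s) + n*(4*s^2 - 17*s + 18) + 32*s^3 + 8*s^2 - 144*s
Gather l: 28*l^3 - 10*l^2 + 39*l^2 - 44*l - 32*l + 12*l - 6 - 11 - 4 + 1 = 28*l^3 + 29*l^2 - 64*l - 20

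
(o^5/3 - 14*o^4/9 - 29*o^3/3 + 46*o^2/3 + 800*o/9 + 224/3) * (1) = o^5/3 - 14*o^4/9 - 29*o^3/3 + 46*o^2/3 + 800*o/9 + 224/3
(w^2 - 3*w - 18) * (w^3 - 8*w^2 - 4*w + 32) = w^5 - 11*w^4 + 2*w^3 + 188*w^2 - 24*w - 576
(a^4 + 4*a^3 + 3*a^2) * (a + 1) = a^5 + 5*a^4 + 7*a^3 + 3*a^2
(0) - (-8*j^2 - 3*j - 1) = 8*j^2 + 3*j + 1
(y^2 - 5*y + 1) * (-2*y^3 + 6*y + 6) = -2*y^5 + 10*y^4 + 4*y^3 - 24*y^2 - 24*y + 6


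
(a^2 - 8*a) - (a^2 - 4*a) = -4*a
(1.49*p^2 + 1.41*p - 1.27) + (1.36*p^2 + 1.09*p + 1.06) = 2.85*p^2 + 2.5*p - 0.21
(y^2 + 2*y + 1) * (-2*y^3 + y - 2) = -2*y^5 - 4*y^4 - y^3 - 3*y - 2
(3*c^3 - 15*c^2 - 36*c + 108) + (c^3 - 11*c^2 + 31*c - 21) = 4*c^3 - 26*c^2 - 5*c + 87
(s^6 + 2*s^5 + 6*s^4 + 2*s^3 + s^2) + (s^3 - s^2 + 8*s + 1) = s^6 + 2*s^5 + 6*s^4 + 3*s^3 + 8*s + 1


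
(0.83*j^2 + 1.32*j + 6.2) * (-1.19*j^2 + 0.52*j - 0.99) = -0.9877*j^4 - 1.1392*j^3 - 7.5133*j^2 + 1.9172*j - 6.138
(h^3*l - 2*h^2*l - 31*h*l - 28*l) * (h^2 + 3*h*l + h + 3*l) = h^5*l + 3*h^4*l^2 - h^4*l - 3*h^3*l^2 - 33*h^3*l - 99*h^2*l^2 - 59*h^2*l - 177*h*l^2 - 28*h*l - 84*l^2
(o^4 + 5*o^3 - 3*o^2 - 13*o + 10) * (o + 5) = o^5 + 10*o^4 + 22*o^3 - 28*o^2 - 55*o + 50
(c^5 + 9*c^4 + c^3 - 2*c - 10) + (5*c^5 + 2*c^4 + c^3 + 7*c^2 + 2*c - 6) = 6*c^5 + 11*c^4 + 2*c^3 + 7*c^2 - 16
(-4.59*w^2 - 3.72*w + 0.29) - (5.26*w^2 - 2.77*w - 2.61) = -9.85*w^2 - 0.95*w + 2.9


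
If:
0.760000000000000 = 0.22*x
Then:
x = 3.45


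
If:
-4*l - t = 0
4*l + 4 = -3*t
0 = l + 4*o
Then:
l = 1/2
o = -1/8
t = -2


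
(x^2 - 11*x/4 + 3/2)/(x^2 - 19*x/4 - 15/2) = (-4*x^2 + 11*x - 6)/(-4*x^2 + 19*x + 30)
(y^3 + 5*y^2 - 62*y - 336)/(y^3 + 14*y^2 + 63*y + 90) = (y^2 - y - 56)/(y^2 + 8*y + 15)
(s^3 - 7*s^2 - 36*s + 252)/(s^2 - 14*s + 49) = (s^2 - 36)/(s - 7)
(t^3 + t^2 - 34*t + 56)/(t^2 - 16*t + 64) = (t^3 + t^2 - 34*t + 56)/(t^2 - 16*t + 64)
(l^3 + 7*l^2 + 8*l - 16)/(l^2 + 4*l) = l + 3 - 4/l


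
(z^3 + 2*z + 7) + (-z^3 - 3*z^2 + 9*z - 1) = -3*z^2 + 11*z + 6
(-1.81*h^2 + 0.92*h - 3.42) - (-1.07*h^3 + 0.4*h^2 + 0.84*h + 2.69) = 1.07*h^3 - 2.21*h^2 + 0.0800000000000001*h - 6.11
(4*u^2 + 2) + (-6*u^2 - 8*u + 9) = -2*u^2 - 8*u + 11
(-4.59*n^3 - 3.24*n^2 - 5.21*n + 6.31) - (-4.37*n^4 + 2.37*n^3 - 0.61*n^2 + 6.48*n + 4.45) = 4.37*n^4 - 6.96*n^3 - 2.63*n^2 - 11.69*n + 1.86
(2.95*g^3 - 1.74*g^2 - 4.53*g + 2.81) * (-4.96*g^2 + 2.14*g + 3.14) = -14.632*g^5 + 14.9434*g^4 + 28.0082*g^3 - 29.0954*g^2 - 8.2108*g + 8.8234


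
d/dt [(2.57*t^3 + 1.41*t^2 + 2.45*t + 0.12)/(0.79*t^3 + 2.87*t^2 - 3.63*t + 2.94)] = (6.262*t^4 - 22.5292*t^3 + 10.2332*t^2 + 7.602*t + 7.6386)/(0.6241*t^6 + 4.5346*t^5 + 2.5015*t^4 - 16.191*t^3 + 30.0525*t^2 - 21.3444*t + 8.6436)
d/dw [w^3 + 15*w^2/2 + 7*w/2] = 3*w^2 + 15*w + 7/2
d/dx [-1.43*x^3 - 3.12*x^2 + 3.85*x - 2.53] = -4.29*x^2 - 6.24*x + 3.85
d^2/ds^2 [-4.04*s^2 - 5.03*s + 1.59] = -8.08000000000000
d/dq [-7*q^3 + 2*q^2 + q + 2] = -21*q^2 + 4*q + 1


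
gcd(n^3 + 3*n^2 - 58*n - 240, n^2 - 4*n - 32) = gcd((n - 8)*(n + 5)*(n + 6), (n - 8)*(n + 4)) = n - 8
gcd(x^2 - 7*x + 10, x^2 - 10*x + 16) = x - 2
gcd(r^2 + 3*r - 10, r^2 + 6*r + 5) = r + 5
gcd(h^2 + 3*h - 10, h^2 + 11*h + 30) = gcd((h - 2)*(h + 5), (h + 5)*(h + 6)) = h + 5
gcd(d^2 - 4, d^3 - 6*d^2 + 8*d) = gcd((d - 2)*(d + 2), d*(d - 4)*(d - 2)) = d - 2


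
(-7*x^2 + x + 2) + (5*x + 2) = -7*x^2 + 6*x + 4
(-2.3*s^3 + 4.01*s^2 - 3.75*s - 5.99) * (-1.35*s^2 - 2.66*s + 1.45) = 3.105*s^5 + 0.704499999999999*s^4 - 8.9391*s^3 + 23.876*s^2 + 10.4959*s - 8.6855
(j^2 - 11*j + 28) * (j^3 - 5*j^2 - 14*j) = j^5 - 16*j^4 + 69*j^3 + 14*j^2 - 392*j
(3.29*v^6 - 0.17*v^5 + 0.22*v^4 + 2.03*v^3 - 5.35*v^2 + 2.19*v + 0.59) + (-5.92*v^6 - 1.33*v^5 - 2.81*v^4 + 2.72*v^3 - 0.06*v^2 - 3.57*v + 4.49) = -2.63*v^6 - 1.5*v^5 - 2.59*v^4 + 4.75*v^3 - 5.41*v^2 - 1.38*v + 5.08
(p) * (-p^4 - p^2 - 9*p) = -p^5 - p^3 - 9*p^2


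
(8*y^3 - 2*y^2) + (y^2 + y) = 8*y^3 - y^2 + y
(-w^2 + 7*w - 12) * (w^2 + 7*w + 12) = -w^4 + 25*w^2 - 144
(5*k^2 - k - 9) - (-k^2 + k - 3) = 6*k^2 - 2*k - 6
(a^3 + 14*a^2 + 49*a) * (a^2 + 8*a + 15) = a^5 + 22*a^4 + 176*a^3 + 602*a^2 + 735*a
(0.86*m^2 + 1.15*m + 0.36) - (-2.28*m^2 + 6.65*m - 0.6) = 3.14*m^2 - 5.5*m + 0.96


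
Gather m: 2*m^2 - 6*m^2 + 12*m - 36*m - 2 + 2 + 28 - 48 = -4*m^2 - 24*m - 20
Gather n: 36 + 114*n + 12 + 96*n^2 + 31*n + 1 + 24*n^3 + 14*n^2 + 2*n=24*n^3 + 110*n^2 + 147*n + 49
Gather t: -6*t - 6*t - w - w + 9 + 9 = -12*t - 2*w + 18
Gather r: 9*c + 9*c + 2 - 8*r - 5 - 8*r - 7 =18*c - 16*r - 10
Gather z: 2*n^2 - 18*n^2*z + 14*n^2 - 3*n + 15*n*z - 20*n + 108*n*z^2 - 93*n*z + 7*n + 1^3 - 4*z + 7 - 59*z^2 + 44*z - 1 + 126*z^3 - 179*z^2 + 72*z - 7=16*n^2 - 16*n + 126*z^3 + z^2*(108*n - 238) + z*(-18*n^2 - 78*n + 112)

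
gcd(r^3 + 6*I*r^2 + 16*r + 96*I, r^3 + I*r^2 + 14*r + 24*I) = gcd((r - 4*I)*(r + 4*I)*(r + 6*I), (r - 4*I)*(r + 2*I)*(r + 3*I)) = r - 4*I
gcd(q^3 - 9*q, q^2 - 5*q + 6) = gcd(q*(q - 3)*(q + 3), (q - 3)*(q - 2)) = q - 3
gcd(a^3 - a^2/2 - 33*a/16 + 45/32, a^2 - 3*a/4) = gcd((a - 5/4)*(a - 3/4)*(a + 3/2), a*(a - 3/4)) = a - 3/4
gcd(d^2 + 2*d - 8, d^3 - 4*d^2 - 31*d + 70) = d - 2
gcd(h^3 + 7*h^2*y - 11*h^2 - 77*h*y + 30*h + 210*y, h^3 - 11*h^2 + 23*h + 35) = h - 5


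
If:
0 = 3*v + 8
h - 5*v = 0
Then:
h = -40/3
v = -8/3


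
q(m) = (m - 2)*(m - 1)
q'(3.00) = 3.00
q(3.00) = 2.00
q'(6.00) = 9.00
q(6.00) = 20.00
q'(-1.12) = -5.24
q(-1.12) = 6.61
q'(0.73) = -1.54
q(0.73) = 0.34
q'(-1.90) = -6.80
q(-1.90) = 11.31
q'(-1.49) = -5.98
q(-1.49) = 8.69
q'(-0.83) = -4.66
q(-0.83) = 5.18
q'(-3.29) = -9.58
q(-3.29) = 22.69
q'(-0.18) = -3.36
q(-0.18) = 2.57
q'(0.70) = -1.60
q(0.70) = 0.39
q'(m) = 2*m - 3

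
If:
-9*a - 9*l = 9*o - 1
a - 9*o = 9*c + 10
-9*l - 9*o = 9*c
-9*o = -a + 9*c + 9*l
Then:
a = 0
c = -1/9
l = 10/9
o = -1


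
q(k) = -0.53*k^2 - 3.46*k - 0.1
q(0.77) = -3.08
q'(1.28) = -4.82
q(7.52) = -56.09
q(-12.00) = -34.90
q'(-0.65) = -2.77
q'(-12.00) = 9.26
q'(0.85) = -4.36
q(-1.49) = 3.88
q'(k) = -1.06*k - 3.46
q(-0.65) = 1.93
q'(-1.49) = -1.88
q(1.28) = -5.40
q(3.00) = -15.25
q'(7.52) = -11.43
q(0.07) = -0.34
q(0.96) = -3.91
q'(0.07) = -3.53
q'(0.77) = -4.28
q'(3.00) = -6.64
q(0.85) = -3.42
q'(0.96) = -4.48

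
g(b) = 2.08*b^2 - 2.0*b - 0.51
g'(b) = 4.16*b - 2.0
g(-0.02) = -0.47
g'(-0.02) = -2.08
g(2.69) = 9.16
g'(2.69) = 9.19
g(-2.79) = 21.26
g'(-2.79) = -13.61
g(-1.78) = 9.64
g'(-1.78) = -9.40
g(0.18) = -0.80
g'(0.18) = -1.25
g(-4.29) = 46.35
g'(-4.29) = -19.85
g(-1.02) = 3.69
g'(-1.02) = -6.24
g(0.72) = -0.87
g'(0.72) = 1.00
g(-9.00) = 185.97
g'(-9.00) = -39.44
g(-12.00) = 323.01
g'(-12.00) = -51.92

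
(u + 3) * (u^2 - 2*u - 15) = u^3 + u^2 - 21*u - 45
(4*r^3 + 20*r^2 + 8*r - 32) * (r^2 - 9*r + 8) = 4*r^5 - 16*r^4 - 140*r^3 + 56*r^2 + 352*r - 256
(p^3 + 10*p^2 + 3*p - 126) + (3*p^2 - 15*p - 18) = p^3 + 13*p^2 - 12*p - 144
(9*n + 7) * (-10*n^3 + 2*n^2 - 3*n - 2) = -90*n^4 - 52*n^3 - 13*n^2 - 39*n - 14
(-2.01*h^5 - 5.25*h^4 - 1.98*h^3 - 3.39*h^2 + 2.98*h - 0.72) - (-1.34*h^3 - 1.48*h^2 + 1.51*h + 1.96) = -2.01*h^5 - 5.25*h^4 - 0.64*h^3 - 1.91*h^2 + 1.47*h - 2.68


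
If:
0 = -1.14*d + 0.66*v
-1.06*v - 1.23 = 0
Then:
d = -0.67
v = -1.16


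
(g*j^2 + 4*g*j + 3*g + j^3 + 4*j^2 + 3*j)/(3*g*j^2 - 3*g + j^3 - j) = (g*j + 3*g + j^2 + 3*j)/(3*g*j - 3*g + j^2 - j)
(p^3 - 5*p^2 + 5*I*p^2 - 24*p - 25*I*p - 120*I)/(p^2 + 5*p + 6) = (p^2 + p*(-8 + 5*I) - 40*I)/(p + 2)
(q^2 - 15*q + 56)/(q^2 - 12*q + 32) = (q - 7)/(q - 4)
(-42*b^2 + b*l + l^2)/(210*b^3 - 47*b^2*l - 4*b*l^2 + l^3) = -1/(5*b - l)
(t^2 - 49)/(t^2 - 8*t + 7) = (t + 7)/(t - 1)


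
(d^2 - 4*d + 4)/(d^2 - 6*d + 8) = (d - 2)/(d - 4)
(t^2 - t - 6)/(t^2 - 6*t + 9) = (t + 2)/(t - 3)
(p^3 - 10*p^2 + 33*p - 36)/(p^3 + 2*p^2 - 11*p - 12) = (p^2 - 7*p + 12)/(p^2 + 5*p + 4)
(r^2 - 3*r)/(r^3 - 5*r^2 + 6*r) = 1/(r - 2)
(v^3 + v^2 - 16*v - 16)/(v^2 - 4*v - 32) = (v^2 - 3*v - 4)/(v - 8)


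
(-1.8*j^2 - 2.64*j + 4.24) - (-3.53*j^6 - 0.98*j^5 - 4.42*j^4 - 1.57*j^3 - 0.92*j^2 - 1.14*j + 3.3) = 3.53*j^6 + 0.98*j^5 + 4.42*j^4 + 1.57*j^3 - 0.88*j^2 - 1.5*j + 0.94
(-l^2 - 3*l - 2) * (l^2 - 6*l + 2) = -l^4 + 3*l^3 + 14*l^2 + 6*l - 4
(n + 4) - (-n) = 2*n + 4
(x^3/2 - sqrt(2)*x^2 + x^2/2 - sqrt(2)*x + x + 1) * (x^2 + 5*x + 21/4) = x^5/2 - sqrt(2)*x^4 + 3*x^4 - 6*sqrt(2)*x^3 + 49*x^3/8 - 41*sqrt(2)*x^2/4 + 69*x^2/8 - 21*sqrt(2)*x/4 + 41*x/4 + 21/4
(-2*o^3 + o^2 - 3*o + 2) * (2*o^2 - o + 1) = -4*o^5 + 4*o^4 - 9*o^3 + 8*o^2 - 5*o + 2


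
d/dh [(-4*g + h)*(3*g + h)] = -g + 2*h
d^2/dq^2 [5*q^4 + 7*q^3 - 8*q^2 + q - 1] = 60*q^2 + 42*q - 16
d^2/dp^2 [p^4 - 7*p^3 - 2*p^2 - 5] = 12*p^2 - 42*p - 4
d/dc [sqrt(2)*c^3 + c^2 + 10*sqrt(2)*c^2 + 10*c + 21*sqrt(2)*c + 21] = 3*sqrt(2)*c^2 + 2*c + 20*sqrt(2)*c + 10 + 21*sqrt(2)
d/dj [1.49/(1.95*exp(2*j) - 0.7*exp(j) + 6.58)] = (1.043 - 5.811*exp(j))*exp(j)/(1.95*exp(2*j) - 0.7*exp(j) + 6.58)^2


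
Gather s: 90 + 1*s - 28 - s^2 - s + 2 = 64 - s^2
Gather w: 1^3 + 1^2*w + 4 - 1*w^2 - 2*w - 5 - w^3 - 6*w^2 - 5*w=-w^3 - 7*w^2 - 6*w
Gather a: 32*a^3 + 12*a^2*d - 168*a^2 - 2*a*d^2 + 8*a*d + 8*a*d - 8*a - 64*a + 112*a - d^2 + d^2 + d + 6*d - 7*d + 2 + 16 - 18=32*a^3 + a^2*(12*d - 168) + a*(-2*d^2 + 16*d + 40)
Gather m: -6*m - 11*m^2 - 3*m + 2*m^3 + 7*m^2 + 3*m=2*m^3 - 4*m^2 - 6*m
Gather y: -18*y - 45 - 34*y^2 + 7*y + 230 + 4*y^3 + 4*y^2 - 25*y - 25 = 4*y^3 - 30*y^2 - 36*y + 160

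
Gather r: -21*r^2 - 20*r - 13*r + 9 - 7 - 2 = -21*r^2 - 33*r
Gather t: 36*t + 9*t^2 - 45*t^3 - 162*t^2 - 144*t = -45*t^3 - 153*t^2 - 108*t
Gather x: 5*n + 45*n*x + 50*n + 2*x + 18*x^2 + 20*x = 55*n + 18*x^2 + x*(45*n + 22)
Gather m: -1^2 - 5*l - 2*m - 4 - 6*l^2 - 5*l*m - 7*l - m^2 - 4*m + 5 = -6*l^2 - 12*l - m^2 + m*(-5*l - 6)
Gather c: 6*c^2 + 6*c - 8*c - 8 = 6*c^2 - 2*c - 8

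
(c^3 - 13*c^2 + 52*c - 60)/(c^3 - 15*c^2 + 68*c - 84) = (c - 5)/(c - 7)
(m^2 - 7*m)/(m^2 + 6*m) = (m - 7)/(m + 6)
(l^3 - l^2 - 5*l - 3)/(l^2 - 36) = (l^3 - l^2 - 5*l - 3)/(l^2 - 36)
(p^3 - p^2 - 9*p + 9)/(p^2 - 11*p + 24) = (p^2 + 2*p - 3)/(p - 8)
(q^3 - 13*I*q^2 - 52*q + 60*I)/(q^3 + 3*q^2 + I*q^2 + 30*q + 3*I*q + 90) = (q^2 - 8*I*q - 12)/(q^2 + q*(3 + 6*I) + 18*I)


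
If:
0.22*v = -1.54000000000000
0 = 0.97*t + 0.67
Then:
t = -0.69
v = -7.00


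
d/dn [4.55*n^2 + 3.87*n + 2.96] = 9.1*n + 3.87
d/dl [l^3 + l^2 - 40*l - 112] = 3*l^2 + 2*l - 40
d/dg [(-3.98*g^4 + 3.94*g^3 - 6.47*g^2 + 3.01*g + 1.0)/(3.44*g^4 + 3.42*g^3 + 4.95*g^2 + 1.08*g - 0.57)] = (-27.1652*g^6 + 5.11159999999998*g^5 - 2.32799999999999*g^4 - 16.7636*g^3 - 38.8845*g^2 - 2.5242*g - 2.7957)/(11.8336*g^8 + 23.5296*g^7 + 45.7524*g^6 + 41.2884*g^5 + 27.9681*g^4 + 6.7932*g^3 - 4.4766*g^2 - 1.2312*g + 0.3249)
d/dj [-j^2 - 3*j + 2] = -2*j - 3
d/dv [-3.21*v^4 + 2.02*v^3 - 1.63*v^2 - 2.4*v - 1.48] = -12.84*v^3 + 6.06*v^2 - 3.26*v - 2.4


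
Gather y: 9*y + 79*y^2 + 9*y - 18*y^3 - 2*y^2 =-18*y^3 + 77*y^2 + 18*y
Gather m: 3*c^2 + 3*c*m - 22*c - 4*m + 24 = 3*c^2 - 22*c + m*(3*c - 4) + 24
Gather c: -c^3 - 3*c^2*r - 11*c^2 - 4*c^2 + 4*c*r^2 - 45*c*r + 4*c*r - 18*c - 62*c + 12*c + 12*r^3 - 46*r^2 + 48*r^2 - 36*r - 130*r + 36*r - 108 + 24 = -c^3 + c^2*(-3*r - 15) + c*(4*r^2 - 41*r - 68) + 12*r^3 + 2*r^2 - 130*r - 84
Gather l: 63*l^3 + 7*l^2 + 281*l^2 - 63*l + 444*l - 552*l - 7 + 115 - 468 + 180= 63*l^3 + 288*l^2 - 171*l - 180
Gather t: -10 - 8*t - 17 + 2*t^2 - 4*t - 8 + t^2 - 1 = 3*t^2 - 12*t - 36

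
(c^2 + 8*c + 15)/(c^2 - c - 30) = (c + 3)/(c - 6)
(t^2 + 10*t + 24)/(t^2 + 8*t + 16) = (t + 6)/(t + 4)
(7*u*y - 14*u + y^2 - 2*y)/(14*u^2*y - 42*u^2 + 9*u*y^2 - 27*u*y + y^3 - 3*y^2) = (y - 2)/(2*u*y - 6*u + y^2 - 3*y)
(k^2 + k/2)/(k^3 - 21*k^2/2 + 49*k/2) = (2*k + 1)/(2*k^2 - 21*k + 49)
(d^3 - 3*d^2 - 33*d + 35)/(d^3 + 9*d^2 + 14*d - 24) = (d^2 - 2*d - 35)/(d^2 + 10*d + 24)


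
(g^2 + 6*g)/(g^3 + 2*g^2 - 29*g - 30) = g/(g^2 - 4*g - 5)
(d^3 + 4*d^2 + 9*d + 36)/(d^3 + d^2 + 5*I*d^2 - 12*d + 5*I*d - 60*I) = (d^2 + 9)/(d^2 + d*(-3 + 5*I) - 15*I)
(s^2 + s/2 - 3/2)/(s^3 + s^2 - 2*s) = (s + 3/2)/(s*(s + 2))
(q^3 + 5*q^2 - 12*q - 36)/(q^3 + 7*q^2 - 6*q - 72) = (q + 2)/(q + 4)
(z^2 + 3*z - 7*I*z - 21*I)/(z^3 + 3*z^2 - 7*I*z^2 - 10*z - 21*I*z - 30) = (z - 7*I)/(z^2 - 7*I*z - 10)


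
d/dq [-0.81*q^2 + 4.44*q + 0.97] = 4.44 - 1.62*q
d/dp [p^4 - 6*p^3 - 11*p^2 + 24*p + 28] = 4*p^3 - 18*p^2 - 22*p + 24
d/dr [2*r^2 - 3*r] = 4*r - 3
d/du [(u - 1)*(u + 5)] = 2*u + 4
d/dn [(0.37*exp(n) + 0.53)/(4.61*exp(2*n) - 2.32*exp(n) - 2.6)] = (-1.7057*exp(2*n) - 4.8866*exp(n) + 0.2676)*exp(n)/(21.2521*exp(4*n) - 21.3904*exp(3*n) - 18.5896*exp(2*n) + 12.064*exp(n) + 6.76)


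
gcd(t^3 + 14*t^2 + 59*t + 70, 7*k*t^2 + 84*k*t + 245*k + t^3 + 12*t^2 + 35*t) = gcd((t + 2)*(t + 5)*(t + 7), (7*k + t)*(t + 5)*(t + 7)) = t^2 + 12*t + 35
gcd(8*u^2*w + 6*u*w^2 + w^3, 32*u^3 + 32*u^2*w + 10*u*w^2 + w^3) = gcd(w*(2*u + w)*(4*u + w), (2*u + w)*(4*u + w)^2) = 8*u^2 + 6*u*w + w^2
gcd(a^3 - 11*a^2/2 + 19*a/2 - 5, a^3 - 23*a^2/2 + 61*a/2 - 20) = a^2 - 7*a/2 + 5/2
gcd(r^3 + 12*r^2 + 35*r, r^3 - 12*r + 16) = 1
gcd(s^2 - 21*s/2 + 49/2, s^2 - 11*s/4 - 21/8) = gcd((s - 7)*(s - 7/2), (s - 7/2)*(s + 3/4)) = s - 7/2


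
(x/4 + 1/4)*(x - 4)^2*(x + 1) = x^4/4 - 3*x^3/2 + x^2/4 + 6*x + 4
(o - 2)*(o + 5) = o^2 + 3*o - 10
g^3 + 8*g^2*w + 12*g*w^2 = g*(g + 2*w)*(g + 6*w)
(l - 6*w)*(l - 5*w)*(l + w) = l^3 - 10*l^2*w + 19*l*w^2 + 30*w^3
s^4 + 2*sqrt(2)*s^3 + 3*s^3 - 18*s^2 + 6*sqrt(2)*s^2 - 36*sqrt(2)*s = s*(s - 3)*(s + 6)*(s + 2*sqrt(2))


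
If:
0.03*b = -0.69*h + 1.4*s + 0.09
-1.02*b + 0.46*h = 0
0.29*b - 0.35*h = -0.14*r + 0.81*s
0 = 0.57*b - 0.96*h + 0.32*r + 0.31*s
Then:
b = 0.07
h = 0.16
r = 0.33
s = 0.01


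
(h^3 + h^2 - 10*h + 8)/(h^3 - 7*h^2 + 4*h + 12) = (h^2 + 3*h - 4)/(h^2 - 5*h - 6)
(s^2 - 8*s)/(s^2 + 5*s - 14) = s*(s - 8)/(s^2 + 5*s - 14)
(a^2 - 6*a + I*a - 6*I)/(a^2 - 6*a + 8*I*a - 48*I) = (a + I)/(a + 8*I)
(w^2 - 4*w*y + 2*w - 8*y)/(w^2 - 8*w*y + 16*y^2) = (-w - 2)/(-w + 4*y)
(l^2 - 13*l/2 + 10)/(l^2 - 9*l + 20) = (l - 5/2)/(l - 5)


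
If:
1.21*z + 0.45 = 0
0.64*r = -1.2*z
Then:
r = 0.70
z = -0.37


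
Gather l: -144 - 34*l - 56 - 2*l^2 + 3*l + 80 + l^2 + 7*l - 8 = -l^2 - 24*l - 128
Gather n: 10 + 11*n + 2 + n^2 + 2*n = n^2 + 13*n + 12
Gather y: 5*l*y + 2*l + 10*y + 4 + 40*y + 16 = 2*l + y*(5*l + 50) + 20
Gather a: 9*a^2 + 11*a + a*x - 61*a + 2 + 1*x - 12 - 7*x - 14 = 9*a^2 + a*(x - 50) - 6*x - 24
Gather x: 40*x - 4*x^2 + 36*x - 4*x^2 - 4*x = -8*x^2 + 72*x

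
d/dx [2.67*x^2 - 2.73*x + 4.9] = 5.34*x - 2.73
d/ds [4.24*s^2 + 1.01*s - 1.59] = 8.48*s + 1.01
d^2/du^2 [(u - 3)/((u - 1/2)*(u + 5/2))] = 32*(4*u^3 - 36*u^2 - 57*u - 53)/(64*u^6 + 384*u^5 + 528*u^4 - 448*u^3 - 660*u^2 + 600*u - 125)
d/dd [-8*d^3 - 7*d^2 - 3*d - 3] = -24*d^2 - 14*d - 3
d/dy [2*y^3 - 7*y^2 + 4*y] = 6*y^2 - 14*y + 4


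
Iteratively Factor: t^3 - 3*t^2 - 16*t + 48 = (t - 4)*(t^2 + t - 12) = (t - 4)*(t - 3)*(t + 4)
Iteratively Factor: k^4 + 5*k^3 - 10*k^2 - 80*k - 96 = (k - 4)*(k^3 + 9*k^2 + 26*k + 24) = (k - 4)*(k + 2)*(k^2 + 7*k + 12) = (k - 4)*(k + 2)*(k + 4)*(k + 3)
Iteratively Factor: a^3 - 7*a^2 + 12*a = (a - 3)*(a^2 - 4*a) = a*(a - 3)*(a - 4)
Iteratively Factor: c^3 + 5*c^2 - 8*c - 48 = (c + 4)*(c^2 + c - 12) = (c + 4)^2*(c - 3)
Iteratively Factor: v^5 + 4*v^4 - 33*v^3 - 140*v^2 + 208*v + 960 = (v + 4)*(v^4 - 33*v^2 - 8*v + 240) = (v - 5)*(v + 4)*(v^3 + 5*v^2 - 8*v - 48) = (v - 5)*(v - 3)*(v + 4)*(v^2 + 8*v + 16) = (v - 5)*(v - 3)*(v + 4)^2*(v + 4)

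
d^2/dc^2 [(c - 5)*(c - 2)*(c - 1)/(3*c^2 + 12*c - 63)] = 4*(43*c^3 - 393*c^2 + 1137*c - 1235)/(3*(c^6 + 12*c^5 - 15*c^4 - 440*c^3 + 315*c^2 + 5292*c - 9261))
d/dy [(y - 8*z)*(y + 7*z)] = 2*y - z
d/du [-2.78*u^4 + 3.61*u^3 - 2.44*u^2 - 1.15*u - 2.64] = -11.12*u^3 + 10.83*u^2 - 4.88*u - 1.15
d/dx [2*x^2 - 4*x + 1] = 4*x - 4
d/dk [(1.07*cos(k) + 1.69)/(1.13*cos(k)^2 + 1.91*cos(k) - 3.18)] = (1.2091*cos(k)^2 + 3.8194*cos(k) + 6.6305)*sin(k)/(1.2769*cos(k)^4 + 4.3166*cos(k)^3 - 3.5387*cos(k)^2 - 12.1476*cos(k) + 10.1124)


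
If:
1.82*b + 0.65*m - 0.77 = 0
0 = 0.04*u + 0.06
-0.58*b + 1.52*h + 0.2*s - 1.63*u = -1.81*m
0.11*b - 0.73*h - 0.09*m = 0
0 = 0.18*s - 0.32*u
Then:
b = 0.78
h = 0.24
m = -1.01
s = -2.67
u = -1.50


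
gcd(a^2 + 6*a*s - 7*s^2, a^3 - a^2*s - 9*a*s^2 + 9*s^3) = -a + s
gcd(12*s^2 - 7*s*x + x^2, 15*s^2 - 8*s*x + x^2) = -3*s + x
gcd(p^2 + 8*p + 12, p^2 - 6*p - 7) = 1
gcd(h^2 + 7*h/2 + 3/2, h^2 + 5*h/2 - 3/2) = h + 3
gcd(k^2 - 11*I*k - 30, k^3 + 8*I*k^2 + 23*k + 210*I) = k - 5*I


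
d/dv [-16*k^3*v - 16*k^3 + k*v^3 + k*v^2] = k*(-16*k^2 + 3*v^2 + 2*v)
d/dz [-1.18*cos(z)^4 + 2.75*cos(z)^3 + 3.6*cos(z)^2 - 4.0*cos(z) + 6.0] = (4.72*cos(z)^3 - 8.25*cos(z)^2 - 7.2*cos(z) + 4.0)*sin(z)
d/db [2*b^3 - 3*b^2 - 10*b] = 6*b^2 - 6*b - 10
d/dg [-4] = 0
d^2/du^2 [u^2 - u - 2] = 2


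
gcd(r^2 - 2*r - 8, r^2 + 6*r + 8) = r + 2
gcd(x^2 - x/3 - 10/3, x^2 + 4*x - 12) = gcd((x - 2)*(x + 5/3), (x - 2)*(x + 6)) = x - 2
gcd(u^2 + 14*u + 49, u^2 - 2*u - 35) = 1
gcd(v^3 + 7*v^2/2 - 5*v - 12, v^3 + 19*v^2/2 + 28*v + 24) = v^2 + 11*v/2 + 6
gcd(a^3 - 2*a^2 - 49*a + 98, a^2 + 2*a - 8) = a - 2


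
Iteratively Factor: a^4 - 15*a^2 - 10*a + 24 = (a + 2)*(a^3 - 2*a^2 - 11*a + 12) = (a - 4)*(a + 2)*(a^2 + 2*a - 3) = (a - 4)*(a - 1)*(a + 2)*(a + 3)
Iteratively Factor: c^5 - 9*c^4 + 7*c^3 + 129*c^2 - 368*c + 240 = (c - 1)*(c^4 - 8*c^3 - c^2 + 128*c - 240) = (c - 4)*(c - 1)*(c^3 - 4*c^2 - 17*c + 60) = (c - 4)*(c - 3)*(c - 1)*(c^2 - c - 20) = (c - 5)*(c - 4)*(c - 3)*(c - 1)*(c + 4)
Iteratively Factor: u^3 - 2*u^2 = (u)*(u^2 - 2*u) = u*(u - 2)*(u)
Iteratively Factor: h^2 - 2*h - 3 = (h + 1)*(h - 3)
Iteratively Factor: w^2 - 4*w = (w)*(w - 4)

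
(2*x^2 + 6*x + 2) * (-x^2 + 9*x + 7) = -2*x^4 + 12*x^3 + 66*x^2 + 60*x + 14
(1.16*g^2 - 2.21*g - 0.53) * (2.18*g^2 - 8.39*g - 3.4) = 2.5288*g^4 - 14.5502*g^3 + 13.4425*g^2 + 11.9607*g + 1.802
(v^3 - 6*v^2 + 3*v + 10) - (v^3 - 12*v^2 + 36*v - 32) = 6*v^2 - 33*v + 42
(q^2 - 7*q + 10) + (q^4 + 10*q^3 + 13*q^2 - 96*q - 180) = q^4 + 10*q^3 + 14*q^2 - 103*q - 170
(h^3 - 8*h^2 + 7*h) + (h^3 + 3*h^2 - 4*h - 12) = 2*h^3 - 5*h^2 + 3*h - 12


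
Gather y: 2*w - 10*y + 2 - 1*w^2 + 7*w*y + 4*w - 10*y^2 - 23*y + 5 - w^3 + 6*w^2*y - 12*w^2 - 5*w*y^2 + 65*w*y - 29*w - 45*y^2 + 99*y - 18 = -w^3 - 13*w^2 - 23*w + y^2*(-5*w - 55) + y*(6*w^2 + 72*w + 66) - 11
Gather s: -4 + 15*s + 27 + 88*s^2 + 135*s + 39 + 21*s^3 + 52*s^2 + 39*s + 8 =21*s^3 + 140*s^2 + 189*s + 70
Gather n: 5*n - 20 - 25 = 5*n - 45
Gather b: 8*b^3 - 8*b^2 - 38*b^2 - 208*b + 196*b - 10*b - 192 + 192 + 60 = 8*b^3 - 46*b^2 - 22*b + 60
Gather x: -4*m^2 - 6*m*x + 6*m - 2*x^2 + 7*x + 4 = -4*m^2 + 6*m - 2*x^2 + x*(7 - 6*m) + 4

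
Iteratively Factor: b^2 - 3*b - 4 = (b + 1)*(b - 4)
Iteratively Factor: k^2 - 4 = (k + 2)*(k - 2)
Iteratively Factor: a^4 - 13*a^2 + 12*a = (a - 3)*(a^3 + 3*a^2 - 4*a) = a*(a - 3)*(a^2 + 3*a - 4) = a*(a - 3)*(a - 1)*(a + 4)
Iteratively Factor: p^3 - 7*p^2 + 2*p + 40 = (p - 5)*(p^2 - 2*p - 8) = (p - 5)*(p - 4)*(p + 2)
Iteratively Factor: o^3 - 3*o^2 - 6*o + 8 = (o - 1)*(o^2 - 2*o - 8) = (o - 1)*(o + 2)*(o - 4)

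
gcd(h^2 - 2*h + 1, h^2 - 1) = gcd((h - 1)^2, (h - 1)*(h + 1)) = h - 1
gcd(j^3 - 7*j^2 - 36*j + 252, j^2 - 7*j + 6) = j - 6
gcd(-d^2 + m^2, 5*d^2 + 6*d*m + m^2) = d + m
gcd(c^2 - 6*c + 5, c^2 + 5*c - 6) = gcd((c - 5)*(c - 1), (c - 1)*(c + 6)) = c - 1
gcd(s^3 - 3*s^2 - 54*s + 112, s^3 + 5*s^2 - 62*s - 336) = s^2 - s - 56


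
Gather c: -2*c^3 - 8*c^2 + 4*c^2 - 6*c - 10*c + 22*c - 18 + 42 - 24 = -2*c^3 - 4*c^2 + 6*c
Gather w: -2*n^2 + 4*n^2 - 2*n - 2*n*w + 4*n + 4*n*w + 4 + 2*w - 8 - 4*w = 2*n^2 + 2*n + w*(2*n - 2) - 4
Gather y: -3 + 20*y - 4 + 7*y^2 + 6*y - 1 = 7*y^2 + 26*y - 8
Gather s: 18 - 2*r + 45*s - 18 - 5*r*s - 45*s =-5*r*s - 2*r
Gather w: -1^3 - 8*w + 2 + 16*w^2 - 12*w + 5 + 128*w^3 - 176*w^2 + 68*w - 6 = 128*w^3 - 160*w^2 + 48*w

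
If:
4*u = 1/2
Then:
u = 1/8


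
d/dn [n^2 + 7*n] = 2*n + 7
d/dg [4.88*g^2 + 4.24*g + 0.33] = 9.76*g + 4.24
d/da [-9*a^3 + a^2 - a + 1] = -27*a^2 + 2*a - 1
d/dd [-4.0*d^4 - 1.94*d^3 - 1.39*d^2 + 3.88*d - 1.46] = -16.0*d^3 - 5.82*d^2 - 2.78*d + 3.88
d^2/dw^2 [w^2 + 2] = 2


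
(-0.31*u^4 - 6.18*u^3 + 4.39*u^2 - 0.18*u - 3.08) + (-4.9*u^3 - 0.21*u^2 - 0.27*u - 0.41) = -0.31*u^4 - 11.08*u^3 + 4.18*u^2 - 0.45*u - 3.49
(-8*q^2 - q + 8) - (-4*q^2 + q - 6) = -4*q^2 - 2*q + 14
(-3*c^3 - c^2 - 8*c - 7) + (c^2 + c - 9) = -3*c^3 - 7*c - 16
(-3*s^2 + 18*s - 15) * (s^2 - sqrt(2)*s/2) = -3*s^4 + 3*sqrt(2)*s^3/2 + 18*s^3 - 15*s^2 - 9*sqrt(2)*s^2 + 15*sqrt(2)*s/2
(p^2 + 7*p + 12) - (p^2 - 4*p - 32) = 11*p + 44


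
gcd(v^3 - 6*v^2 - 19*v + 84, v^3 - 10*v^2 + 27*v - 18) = v - 3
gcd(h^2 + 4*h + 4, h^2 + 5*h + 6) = h + 2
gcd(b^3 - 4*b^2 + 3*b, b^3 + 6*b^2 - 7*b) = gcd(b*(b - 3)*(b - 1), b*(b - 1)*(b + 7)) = b^2 - b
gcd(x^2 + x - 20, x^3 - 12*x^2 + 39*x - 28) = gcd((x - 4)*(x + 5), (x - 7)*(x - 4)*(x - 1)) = x - 4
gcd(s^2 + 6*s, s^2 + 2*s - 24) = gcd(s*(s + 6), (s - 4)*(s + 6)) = s + 6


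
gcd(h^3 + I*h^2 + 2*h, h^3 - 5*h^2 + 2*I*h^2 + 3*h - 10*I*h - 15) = h - I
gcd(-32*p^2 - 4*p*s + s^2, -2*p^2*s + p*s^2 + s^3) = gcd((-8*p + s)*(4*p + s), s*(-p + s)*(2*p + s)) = 1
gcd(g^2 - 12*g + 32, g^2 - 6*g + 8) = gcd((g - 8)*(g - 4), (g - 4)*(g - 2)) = g - 4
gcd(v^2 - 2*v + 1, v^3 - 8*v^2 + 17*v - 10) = v - 1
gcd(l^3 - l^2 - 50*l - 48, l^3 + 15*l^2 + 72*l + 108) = l + 6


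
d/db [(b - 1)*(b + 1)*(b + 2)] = 3*b^2 + 4*b - 1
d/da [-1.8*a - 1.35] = -1.80000000000000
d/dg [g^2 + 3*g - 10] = 2*g + 3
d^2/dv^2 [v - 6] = 0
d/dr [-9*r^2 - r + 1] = -18*r - 1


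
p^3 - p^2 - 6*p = p*(p - 3)*(p + 2)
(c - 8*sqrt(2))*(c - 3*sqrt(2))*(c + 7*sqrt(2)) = c^3 - 4*sqrt(2)*c^2 - 106*c + 336*sqrt(2)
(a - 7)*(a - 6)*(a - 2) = a^3 - 15*a^2 + 68*a - 84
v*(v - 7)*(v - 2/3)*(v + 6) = v^4 - 5*v^3/3 - 124*v^2/3 + 28*v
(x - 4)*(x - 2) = x^2 - 6*x + 8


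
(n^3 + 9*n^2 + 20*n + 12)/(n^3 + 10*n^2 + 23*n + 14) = (n + 6)/(n + 7)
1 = 1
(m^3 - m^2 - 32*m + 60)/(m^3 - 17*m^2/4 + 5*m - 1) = 4*(m^2 + m - 30)/(4*m^2 - 9*m + 2)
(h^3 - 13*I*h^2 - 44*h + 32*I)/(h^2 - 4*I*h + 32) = (h^2 - 5*I*h - 4)/(h + 4*I)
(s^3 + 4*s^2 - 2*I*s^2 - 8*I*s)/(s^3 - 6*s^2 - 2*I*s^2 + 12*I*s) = (s + 4)/(s - 6)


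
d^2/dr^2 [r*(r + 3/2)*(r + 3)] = 6*r + 9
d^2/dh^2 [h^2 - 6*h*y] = 2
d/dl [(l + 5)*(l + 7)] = 2*l + 12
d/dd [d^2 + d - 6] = 2*d + 1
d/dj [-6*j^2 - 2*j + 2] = -12*j - 2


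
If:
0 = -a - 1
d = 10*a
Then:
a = -1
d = -10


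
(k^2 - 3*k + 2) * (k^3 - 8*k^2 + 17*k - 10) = k^5 - 11*k^4 + 43*k^3 - 77*k^2 + 64*k - 20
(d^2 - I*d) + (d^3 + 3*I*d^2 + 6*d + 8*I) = d^3 + d^2 + 3*I*d^2 + 6*d - I*d + 8*I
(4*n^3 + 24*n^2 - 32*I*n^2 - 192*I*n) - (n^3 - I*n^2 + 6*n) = 3*n^3 + 24*n^2 - 31*I*n^2 - 6*n - 192*I*n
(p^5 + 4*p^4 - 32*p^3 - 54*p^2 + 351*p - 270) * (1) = p^5 + 4*p^4 - 32*p^3 - 54*p^2 + 351*p - 270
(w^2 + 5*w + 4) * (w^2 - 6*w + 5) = w^4 - w^3 - 21*w^2 + w + 20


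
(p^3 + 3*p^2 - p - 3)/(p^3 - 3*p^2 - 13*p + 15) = (p + 1)/(p - 5)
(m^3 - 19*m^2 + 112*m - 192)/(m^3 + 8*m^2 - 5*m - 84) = (m^2 - 16*m + 64)/(m^2 + 11*m + 28)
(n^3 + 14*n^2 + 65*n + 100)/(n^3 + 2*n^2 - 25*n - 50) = (n^2 + 9*n + 20)/(n^2 - 3*n - 10)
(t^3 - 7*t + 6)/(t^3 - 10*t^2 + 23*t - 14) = (t + 3)/(t - 7)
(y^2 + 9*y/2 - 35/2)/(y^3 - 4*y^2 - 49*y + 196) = (y - 5/2)/(y^2 - 11*y + 28)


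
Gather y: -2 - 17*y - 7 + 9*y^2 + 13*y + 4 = 9*y^2 - 4*y - 5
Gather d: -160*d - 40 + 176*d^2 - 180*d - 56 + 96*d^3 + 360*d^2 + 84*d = 96*d^3 + 536*d^2 - 256*d - 96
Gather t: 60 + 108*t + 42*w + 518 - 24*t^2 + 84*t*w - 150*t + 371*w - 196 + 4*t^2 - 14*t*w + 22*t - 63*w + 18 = -20*t^2 + t*(70*w - 20) + 350*w + 400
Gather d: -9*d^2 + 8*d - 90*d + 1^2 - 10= -9*d^2 - 82*d - 9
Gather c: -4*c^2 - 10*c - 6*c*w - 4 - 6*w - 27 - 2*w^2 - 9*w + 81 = -4*c^2 + c*(-6*w - 10) - 2*w^2 - 15*w + 50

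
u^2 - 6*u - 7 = (u - 7)*(u + 1)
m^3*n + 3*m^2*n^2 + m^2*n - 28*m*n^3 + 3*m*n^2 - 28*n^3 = (m - 4*n)*(m + 7*n)*(m*n + n)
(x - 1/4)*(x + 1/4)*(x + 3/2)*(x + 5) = x^4 + 13*x^3/2 + 119*x^2/16 - 13*x/32 - 15/32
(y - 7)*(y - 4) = y^2 - 11*y + 28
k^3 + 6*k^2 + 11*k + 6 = (k + 1)*(k + 2)*(k + 3)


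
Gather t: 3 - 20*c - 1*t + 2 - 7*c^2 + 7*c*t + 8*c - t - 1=-7*c^2 - 12*c + t*(7*c - 2) + 4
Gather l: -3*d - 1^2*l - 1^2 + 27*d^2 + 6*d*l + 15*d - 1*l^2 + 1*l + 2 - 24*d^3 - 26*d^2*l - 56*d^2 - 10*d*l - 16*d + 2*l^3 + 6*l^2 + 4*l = -24*d^3 - 29*d^2 - 4*d + 2*l^3 + 5*l^2 + l*(-26*d^2 - 4*d + 4) + 1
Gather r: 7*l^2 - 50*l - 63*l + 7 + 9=7*l^2 - 113*l + 16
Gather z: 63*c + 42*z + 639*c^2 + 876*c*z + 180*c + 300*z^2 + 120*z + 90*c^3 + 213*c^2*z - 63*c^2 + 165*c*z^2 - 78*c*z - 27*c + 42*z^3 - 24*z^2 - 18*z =90*c^3 + 576*c^2 + 216*c + 42*z^3 + z^2*(165*c + 276) + z*(213*c^2 + 798*c + 144)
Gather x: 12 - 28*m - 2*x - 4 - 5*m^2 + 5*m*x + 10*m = -5*m^2 - 18*m + x*(5*m - 2) + 8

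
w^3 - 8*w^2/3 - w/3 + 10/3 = (w - 2)*(w - 5/3)*(w + 1)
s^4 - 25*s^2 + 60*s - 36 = (s - 3)*(s - 2)*(s - 1)*(s + 6)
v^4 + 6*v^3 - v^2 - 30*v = v*(v - 2)*(v + 3)*(v + 5)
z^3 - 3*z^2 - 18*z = z*(z - 6)*(z + 3)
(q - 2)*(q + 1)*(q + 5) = q^3 + 4*q^2 - 7*q - 10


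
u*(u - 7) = u^2 - 7*u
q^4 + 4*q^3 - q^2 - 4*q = q*(q - 1)*(q + 1)*(q + 4)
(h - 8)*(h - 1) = h^2 - 9*h + 8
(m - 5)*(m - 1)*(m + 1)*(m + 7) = m^4 + 2*m^3 - 36*m^2 - 2*m + 35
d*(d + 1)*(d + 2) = d^3 + 3*d^2 + 2*d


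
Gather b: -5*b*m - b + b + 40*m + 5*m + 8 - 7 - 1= -5*b*m + 45*m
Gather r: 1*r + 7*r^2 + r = 7*r^2 + 2*r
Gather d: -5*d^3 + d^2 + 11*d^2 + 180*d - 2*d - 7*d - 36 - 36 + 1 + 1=-5*d^3 + 12*d^2 + 171*d - 70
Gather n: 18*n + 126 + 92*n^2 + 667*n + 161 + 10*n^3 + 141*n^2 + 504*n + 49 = 10*n^3 + 233*n^2 + 1189*n + 336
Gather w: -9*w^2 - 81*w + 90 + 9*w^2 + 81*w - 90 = 0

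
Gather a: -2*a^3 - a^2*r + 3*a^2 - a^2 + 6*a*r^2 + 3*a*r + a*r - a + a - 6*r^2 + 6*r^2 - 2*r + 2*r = -2*a^3 + a^2*(2 - r) + a*(6*r^2 + 4*r)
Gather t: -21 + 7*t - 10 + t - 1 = 8*t - 32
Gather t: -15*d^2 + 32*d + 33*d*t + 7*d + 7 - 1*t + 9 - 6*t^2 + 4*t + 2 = -15*d^2 + 39*d - 6*t^2 + t*(33*d + 3) + 18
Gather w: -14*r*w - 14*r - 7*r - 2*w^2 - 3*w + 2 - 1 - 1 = -21*r - 2*w^2 + w*(-14*r - 3)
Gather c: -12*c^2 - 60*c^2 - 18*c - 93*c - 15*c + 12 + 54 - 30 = -72*c^2 - 126*c + 36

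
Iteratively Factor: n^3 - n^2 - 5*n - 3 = (n + 1)*(n^2 - 2*n - 3) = (n - 3)*(n + 1)*(n + 1)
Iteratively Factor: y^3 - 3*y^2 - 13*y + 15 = (y + 3)*(y^2 - 6*y + 5) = (y - 1)*(y + 3)*(y - 5)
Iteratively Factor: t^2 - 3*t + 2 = (t - 1)*(t - 2)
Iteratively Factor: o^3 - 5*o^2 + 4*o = (o - 1)*(o^2 - 4*o) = (o - 4)*(o - 1)*(o)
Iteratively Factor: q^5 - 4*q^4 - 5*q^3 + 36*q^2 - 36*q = (q)*(q^4 - 4*q^3 - 5*q^2 + 36*q - 36) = q*(q + 3)*(q^3 - 7*q^2 + 16*q - 12) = q*(q - 2)*(q + 3)*(q^2 - 5*q + 6) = q*(q - 2)^2*(q + 3)*(q - 3)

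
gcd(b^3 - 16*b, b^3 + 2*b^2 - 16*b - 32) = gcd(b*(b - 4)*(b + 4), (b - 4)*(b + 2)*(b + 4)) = b^2 - 16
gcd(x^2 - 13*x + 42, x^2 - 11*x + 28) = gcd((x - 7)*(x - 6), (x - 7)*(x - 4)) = x - 7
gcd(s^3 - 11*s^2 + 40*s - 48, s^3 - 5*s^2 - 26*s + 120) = s - 4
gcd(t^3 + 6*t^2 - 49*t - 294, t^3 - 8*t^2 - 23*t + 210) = t - 7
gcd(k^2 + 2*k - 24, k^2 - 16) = k - 4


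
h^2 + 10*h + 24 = (h + 4)*(h + 6)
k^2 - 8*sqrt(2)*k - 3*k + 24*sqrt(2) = (k - 3)*(k - 8*sqrt(2))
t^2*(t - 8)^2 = t^4 - 16*t^3 + 64*t^2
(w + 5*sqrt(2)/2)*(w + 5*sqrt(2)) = w^2 + 15*sqrt(2)*w/2 + 25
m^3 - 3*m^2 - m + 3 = (m - 3)*(m - 1)*(m + 1)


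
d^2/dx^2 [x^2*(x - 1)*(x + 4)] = 12*x^2 + 18*x - 8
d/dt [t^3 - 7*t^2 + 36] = t*(3*t - 14)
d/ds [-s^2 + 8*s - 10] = 8 - 2*s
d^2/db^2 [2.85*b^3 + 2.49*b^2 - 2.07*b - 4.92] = 17.1*b + 4.98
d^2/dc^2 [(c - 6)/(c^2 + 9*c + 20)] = 2*((c - 6)*(2*c + 9)^2 - 3*(c + 1)*(c^2 + 9*c + 20))/(c^2 + 9*c + 20)^3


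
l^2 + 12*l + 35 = (l + 5)*(l + 7)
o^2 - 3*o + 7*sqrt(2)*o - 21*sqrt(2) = (o - 3)*(o + 7*sqrt(2))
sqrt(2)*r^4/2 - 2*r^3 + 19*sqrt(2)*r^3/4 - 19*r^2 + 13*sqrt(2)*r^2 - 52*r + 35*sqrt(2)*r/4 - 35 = (r + 7/2)*(r + 5)*(r - 2*sqrt(2))*(sqrt(2)*r/2 + sqrt(2)/2)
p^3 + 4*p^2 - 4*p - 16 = (p - 2)*(p + 2)*(p + 4)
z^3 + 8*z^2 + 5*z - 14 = (z - 1)*(z + 2)*(z + 7)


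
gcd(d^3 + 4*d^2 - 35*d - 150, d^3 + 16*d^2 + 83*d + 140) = d + 5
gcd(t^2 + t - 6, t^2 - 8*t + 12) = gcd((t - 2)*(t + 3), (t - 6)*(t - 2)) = t - 2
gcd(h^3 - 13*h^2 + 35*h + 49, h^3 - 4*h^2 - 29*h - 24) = h + 1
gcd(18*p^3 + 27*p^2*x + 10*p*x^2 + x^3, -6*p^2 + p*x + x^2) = 3*p + x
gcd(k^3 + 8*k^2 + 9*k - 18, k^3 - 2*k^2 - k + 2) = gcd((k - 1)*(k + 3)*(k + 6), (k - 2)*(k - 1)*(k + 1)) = k - 1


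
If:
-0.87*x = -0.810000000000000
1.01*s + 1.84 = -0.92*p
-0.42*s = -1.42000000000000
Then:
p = -5.71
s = 3.38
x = 0.93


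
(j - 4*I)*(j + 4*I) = j^2 + 16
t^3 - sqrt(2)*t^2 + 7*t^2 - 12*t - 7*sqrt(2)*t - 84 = (t + 7)*(t - 3*sqrt(2))*(t + 2*sqrt(2))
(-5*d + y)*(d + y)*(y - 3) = -5*d^2*y + 15*d^2 - 4*d*y^2 + 12*d*y + y^3 - 3*y^2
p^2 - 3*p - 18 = (p - 6)*(p + 3)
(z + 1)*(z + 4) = z^2 + 5*z + 4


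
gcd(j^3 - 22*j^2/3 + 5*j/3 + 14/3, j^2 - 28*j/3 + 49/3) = j - 7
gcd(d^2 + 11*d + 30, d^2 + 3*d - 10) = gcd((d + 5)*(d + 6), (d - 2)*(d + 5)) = d + 5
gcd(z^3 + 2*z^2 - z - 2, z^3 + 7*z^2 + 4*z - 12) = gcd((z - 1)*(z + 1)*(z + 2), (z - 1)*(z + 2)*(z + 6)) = z^2 + z - 2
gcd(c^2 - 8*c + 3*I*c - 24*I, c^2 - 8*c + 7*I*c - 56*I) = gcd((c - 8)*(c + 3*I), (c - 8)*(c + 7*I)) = c - 8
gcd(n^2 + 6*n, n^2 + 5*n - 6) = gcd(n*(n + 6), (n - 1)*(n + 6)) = n + 6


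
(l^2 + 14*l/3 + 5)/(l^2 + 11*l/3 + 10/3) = (l + 3)/(l + 2)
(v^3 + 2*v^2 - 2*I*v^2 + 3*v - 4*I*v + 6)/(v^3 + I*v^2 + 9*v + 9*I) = (v + 2)/(v + 3*I)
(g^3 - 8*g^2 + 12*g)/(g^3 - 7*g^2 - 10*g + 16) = g*(g^2 - 8*g + 12)/(g^3 - 7*g^2 - 10*g + 16)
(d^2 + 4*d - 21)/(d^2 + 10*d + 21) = (d - 3)/(d + 3)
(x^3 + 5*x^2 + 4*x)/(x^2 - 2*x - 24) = x*(x + 1)/(x - 6)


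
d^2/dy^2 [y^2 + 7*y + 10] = 2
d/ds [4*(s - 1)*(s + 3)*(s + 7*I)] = 12*s^2 + s*(16 + 56*I) - 12 + 56*I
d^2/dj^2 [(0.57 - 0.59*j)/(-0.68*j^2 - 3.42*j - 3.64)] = ((0.59*j - 0.57)*(1.36*j + 3.42)*(2.72*j + 6.84) - (2.4072*j + 3.2604)*(0.68*j^2 + 3.42*j + 3.64))/(0.68*j^2 + 3.42*j + 3.64)^3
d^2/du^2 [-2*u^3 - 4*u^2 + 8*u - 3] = -12*u - 8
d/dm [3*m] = 3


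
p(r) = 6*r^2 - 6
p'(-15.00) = -180.00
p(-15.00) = 1344.00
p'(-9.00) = -108.00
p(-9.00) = 480.00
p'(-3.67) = -44.04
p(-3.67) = 74.81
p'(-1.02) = -12.24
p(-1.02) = 0.24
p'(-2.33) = -27.96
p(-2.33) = 26.57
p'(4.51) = 54.12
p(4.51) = 116.04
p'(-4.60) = -55.20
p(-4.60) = 120.96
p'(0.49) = 5.88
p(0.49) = -4.56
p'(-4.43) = -53.16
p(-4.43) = 111.75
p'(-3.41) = -40.92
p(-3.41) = 63.77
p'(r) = 12*r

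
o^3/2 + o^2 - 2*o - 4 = (o/2 + 1)*(o - 2)*(o + 2)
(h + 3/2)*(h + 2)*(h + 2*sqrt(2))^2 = h^4 + 7*h^3/2 + 4*sqrt(2)*h^3 + 11*h^2 + 14*sqrt(2)*h^2 + 12*sqrt(2)*h + 28*h + 24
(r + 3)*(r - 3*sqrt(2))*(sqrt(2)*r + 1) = sqrt(2)*r^3 - 5*r^2 + 3*sqrt(2)*r^2 - 15*r - 3*sqrt(2)*r - 9*sqrt(2)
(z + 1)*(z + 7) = z^2 + 8*z + 7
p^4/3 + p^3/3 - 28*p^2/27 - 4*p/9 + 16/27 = (p/3 + 1/3)*(p - 4/3)*(p - 2/3)*(p + 2)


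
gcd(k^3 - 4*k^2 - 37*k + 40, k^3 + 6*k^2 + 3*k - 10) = k^2 + 4*k - 5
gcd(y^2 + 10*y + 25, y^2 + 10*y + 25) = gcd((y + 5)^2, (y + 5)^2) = y^2 + 10*y + 25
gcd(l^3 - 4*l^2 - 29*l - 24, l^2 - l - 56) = l - 8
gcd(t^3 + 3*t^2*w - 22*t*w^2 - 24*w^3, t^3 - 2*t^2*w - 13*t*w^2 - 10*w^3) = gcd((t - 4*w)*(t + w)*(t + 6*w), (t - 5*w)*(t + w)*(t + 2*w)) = t + w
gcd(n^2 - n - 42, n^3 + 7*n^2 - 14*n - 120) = n + 6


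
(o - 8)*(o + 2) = o^2 - 6*o - 16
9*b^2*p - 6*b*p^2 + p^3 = p*(-3*b + p)^2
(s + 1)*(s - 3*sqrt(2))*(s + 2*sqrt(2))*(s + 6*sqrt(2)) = s^4 + s^3 + 5*sqrt(2)*s^3 - 24*s^2 + 5*sqrt(2)*s^2 - 72*sqrt(2)*s - 24*s - 72*sqrt(2)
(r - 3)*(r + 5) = r^2 + 2*r - 15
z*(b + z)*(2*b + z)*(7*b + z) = 14*b^3*z + 23*b^2*z^2 + 10*b*z^3 + z^4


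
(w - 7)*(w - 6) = w^2 - 13*w + 42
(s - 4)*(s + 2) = s^2 - 2*s - 8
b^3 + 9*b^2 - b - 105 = (b - 3)*(b + 5)*(b + 7)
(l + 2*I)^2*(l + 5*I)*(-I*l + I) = -I*l^4 + 9*l^3 + I*l^3 - 9*l^2 + 24*I*l^2 - 20*l - 24*I*l + 20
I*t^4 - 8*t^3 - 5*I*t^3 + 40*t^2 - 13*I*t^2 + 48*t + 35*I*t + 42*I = (t - 6)*(t + I)*(t + 7*I)*(I*t + I)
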